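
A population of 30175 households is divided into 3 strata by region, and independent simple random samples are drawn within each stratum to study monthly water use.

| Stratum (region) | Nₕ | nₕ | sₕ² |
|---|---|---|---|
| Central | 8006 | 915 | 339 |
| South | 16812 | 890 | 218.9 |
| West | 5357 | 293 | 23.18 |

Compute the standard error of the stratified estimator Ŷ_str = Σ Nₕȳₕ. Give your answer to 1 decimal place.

Var(Ŷ_str) = Σₕ Nₕ²(1 − fₕ)sₕ²/nₕ.
Central: 8006²·(1 − 915/8006)·339/915 = 2.1033022 × 10^7.
South: 16812²·(1 − 890/16812)·218.9/890 = 6.5837413 × 10^7.
West: 5357²·(1 − 293/5357)·23.18/293 = 2.1461553 × 10^6.
Sum = 8.901659 × 10^7.
SE = √(8.901659 × 10^7) = 9434.9.

9434.9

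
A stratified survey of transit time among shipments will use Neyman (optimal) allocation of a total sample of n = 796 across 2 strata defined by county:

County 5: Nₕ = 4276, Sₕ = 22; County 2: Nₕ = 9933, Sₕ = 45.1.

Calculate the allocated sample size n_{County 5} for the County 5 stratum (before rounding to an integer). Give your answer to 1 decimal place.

138.1

Neyman allocation: nₕ = n·NₕSₕ / Σⱼ NⱼSⱼ.
Σ NⱼSⱼ = 4276·22 + 9933·45.1 = 542050.3.
n_{County 5} = 796·4276·22 / 542050.3 = 138.1.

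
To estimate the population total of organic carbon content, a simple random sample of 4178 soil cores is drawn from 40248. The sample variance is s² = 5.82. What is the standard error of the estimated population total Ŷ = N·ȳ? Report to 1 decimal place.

1422.1

Var(Ŷ) = N²·Var(ȳ) = N²·(1 − n/N)·s²/n.
f = 4178/40248 = 0.10380640; Var(ȳ) = 0.89619360·5.82/4178 = 0.0012484076.
Var(Ŷ) = 40248² · 0.0012484076 = 2.0222973 × 10^6.
SE(Ŷ) = √(2.0222973 × 10^6) = 1422.1.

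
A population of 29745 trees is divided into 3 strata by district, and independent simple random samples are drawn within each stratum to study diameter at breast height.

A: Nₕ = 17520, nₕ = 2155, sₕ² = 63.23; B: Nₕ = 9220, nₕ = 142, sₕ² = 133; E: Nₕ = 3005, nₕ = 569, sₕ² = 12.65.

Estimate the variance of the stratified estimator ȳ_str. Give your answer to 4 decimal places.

0.0977

Var(ȳ_str) = Σₕ Wₕ²(1 − fₕ)sₕ²/nₕ with Wₕ = Nₕ/N, N = 29745.
A: Wₕ = 0.58900656; term = 0.58900656²·(1 − 0.12300228)·63.23/2155 = 0.0089271869.
B: Wₕ = 0.30996806; term = 0.30996806²·(1 − 0.01540130)·133/142 = 0.088604637.
E: Wₕ = 0.10102538; term = 0.10102538²·(1 − 0.18935108)·12.65/569 = 1.8393826 × 10^-4.
Sum = 0.097715762.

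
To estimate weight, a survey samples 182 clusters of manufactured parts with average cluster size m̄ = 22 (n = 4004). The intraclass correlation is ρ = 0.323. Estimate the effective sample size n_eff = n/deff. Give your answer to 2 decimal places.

deff = 1 + (22 − 1)·0.323 = 1 + 6.783 = 7.783.
n_eff = 4004 / 7.783 = 514.45.

514.45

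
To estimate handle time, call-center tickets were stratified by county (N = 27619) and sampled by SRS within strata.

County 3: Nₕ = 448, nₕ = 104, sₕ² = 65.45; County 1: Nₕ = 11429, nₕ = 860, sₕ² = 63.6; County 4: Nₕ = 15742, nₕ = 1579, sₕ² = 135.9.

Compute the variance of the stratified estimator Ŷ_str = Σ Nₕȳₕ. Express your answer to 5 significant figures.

Var(Ŷ_str) = Σₕ Nₕ²(1 − fₕ)sₕ²/nₕ.
County 3: 448²·(1 − 104/448)·65.45/104 = 96986.831.
County 1: 11429²·(1 − 860/11429)·63.6/860 = 8.9330712 × 10^6.
County 4: 15742²·(1 − 1579/15742)·135.9/1579 = 1.9189006 × 10^7.
Sum = 2.8219064 × 10^7.

2.8219 × 10^7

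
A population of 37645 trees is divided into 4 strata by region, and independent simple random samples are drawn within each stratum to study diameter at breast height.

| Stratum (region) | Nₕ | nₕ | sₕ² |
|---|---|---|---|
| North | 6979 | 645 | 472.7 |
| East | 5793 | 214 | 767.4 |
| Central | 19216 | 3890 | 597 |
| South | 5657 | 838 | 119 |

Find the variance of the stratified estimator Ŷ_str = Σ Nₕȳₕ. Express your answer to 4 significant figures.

Var(Ŷ_str) = Σₕ Nₕ²(1 − fₕ)sₕ²/nₕ.
North: 6979²·(1 − 645/6979)·472.7/645 = 3.2396429 × 10^7.
East: 5793²·(1 − 214/5793)·767.4/214 = 1.1589586 × 10^8.
Central: 19216²·(1 − 3890/19216)·597/3890 = 4.5197721 × 10^7.
South: 5657²·(1 − 838/5657)·119/838 = 3.8712039 × 10^6.
Sum = 1.9736121 × 10^8.

1.974 × 10^8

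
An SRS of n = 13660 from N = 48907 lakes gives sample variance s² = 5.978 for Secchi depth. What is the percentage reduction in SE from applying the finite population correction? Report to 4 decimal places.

15.1063

f = n/N = 13660/48907 = 0.27930562.
SE_no-fpc = √(s²/n) = 0.020919563; SE_fpc = √((1−f)s²/n) = 0.017759395.
Ratio = √(1−f) = 0.84893721. Reduction = 100·(1 − 0.84893721) = 15.1063%.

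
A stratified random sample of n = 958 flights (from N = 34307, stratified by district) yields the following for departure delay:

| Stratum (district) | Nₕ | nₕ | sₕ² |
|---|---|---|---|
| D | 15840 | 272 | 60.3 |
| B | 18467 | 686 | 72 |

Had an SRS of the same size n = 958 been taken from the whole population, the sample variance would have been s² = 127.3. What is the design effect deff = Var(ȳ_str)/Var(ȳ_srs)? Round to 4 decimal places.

0.5863

Var(ȳ_str) = Σ Wₕ²(1−fₕ)sₕ²/nₕ with Wₕ = Nₕ/34307:
  D: (15840/34307)²·(1−272/15840)·60.3/272 = 0.046448418
  B: (18467/34307)²·(1−686/18467)·72/686 = 0.029281642
  → Var(ȳ_str) = 0.07573006.
Var(ȳ_srs) = (1 − 958/34307)·127.3/958 = 0.12917039.
deff = 0.07573006 / 0.12917039 = 0.5863.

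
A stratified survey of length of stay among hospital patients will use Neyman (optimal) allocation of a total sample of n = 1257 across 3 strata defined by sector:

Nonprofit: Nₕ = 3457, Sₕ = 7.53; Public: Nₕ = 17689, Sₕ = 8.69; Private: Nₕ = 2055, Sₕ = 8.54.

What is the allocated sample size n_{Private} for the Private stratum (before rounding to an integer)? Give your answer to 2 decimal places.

111.81

Neyman allocation: nₕ = n·NₕSₕ / Σⱼ NⱼSⱼ.
Σ NⱼSⱼ = 3457·7.53 + 17689·8.69 + 2055·8.54 = 197298.32.
n_{Private} = 1257·2055·8.54 / 197298.32 = 111.81.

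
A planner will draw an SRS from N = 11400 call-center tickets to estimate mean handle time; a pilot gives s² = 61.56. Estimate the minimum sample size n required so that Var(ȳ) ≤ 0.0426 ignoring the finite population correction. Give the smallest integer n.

1446

Without fpc, n₀ = s²/D = 61.56/0.0426 = 1445.0704.
Rounding up, n = 1446.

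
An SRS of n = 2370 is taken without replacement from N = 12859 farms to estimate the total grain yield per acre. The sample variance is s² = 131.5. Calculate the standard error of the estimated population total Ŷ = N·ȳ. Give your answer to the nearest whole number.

2736

Var(Ŷ) = N²·Var(ȳ) = N²·(1 − n/N)·s²/n.
f = 2370/12859 = 0.18430671; Var(ȳ) = 0.81569329·131.5/2370 = 0.045258931.
Var(Ŷ) = 12859² · 0.045258931 = 7.4837399 × 10^6.
SE(Ŷ) = √(7.4837399 × 10^6) = 2736.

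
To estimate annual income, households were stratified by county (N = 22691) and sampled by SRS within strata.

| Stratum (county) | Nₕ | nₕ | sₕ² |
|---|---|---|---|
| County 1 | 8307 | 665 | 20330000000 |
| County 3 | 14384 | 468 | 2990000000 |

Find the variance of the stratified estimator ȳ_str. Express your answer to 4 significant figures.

Var(ȳ_str) = Σₕ Wₕ²(1 − fₕ)sₕ²/nₕ with Wₕ = Nₕ/N, N = 22691.
County 1: Wₕ = 0.36609228; term = 0.36609228²·(1 − 0.08005297)·20330000000/665 = 3.7692913 × 10^6.
County 3: Wₕ = 0.63390772; term = 0.63390772²·(1 − 0.03253615)·2990000000/468 = 2.4837745 × 10^6.
Sum = 6.2530658 × 10^6.

6.253 × 10^6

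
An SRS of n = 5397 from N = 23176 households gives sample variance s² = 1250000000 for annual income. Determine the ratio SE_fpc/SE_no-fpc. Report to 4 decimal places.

f = n/N = 5397/23176 = 0.23287021.
SE_no-fpc = √(s²/n) = 481.25893; SE_fpc = √((1−f)s²/n) = 421.51518.
Ratio = √(1−f) = 0.87585946.

0.8759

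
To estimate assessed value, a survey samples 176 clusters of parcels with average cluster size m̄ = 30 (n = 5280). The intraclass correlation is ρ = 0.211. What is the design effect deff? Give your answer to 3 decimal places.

deff = 1 + (30 − 1)·0.211 = 1 + 6.119 = 7.119.

7.119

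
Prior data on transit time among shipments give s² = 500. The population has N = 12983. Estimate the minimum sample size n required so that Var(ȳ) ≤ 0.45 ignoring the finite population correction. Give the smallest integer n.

1112

Without fpc, n₀ = s²/D = 500/0.45 = 1111.1111.
Rounding up, n = 1112.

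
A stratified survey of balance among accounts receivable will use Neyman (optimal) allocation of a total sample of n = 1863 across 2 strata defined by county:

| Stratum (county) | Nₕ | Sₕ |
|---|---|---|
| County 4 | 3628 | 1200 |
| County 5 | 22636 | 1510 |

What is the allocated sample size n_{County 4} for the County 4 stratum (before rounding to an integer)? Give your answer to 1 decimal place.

210.5

Neyman allocation: nₕ = n·NₕSₕ / Σⱼ NⱼSⱼ.
Σ NⱼSⱼ = 3628·1200 + 22636·1510 = 3.853396 × 10^7.
n_{County 4} = 1863·3628·1200 / (3.853396 × 10^7) = 210.5.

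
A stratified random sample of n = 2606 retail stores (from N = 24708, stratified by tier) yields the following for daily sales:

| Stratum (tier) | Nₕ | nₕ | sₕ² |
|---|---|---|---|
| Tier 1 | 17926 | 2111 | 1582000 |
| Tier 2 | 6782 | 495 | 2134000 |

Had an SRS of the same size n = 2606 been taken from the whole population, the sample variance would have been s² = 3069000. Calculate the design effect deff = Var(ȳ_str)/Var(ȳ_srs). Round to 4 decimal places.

Var(ȳ_str) = Σ Wₕ²(1−fₕ)sₕ²/nₕ with Wₕ = Nₕ/24708:
  Tier 1: (17926/24708)²·(1−2111/17926)·1582000/2111 = 348.01315
  Tier 2: (6782/24708)²·(1−495/6782)·2134000/495 = 301.10313
  → Var(ȳ_str) = 649.11628.
Var(ȳ_srs) = (1 − 2606/24708)·3069000/2606 = 1053.4561.
deff = 649.11628 / 1053.4561 = 0.6162.

0.6162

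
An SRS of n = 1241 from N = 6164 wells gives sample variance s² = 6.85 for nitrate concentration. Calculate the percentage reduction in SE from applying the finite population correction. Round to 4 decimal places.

10.6317

f = n/N = 1241/6164 = 0.20133030.
SE_no-fpc = √(s²/n) = 0.074294967; SE_fpc = √((1−f)s²/n) = 0.066396165.
Ratio = √(1−f) = 0.89368322. Reduction = 100·(1 − 0.89368322) = 10.6317%.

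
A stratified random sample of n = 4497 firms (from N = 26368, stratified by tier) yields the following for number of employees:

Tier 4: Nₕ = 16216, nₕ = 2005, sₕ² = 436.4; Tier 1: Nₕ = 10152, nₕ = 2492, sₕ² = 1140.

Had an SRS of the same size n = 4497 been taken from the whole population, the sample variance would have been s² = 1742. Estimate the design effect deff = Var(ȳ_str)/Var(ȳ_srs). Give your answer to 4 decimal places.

Var(ȳ_str) = Σ Wₕ²(1−fₕ)sₕ²/nₕ with Wₕ = Nₕ/26368:
  Tier 4: (16216/26368)²·(1−2005/16216)·436.4/2005 = 0.072141366
  Tier 1: (10152/26368)²·(1−2492/10152)·1140/2492 = 0.051166159
  → Var(ȳ_str) = 0.12330753.
Var(ȳ_srs) = (1 − 4497/26368)·1742/4497 = 0.32130443.
deff = 0.12330753 / 0.32130443 = 0.3838.

0.3838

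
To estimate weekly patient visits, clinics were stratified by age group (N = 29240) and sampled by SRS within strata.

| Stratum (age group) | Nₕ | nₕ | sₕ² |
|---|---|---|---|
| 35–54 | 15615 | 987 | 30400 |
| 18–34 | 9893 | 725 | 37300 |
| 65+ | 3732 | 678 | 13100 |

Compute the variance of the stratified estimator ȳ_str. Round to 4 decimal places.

Var(ȳ_str) = Σₕ Wₕ²(1 − fₕ)sₕ²/nₕ with Wₕ = Nₕ/N, N = 29240.
35–54: Wₕ = 0.53402873; term = 0.53402873²·(1 − 0.06320845)·30400/987 = 8.2286508.
18–34: Wₕ = 0.33833789; term = 0.33833789²·(1 − 0.07328414)·37300/725 = 5.4578136.
65+: Wₕ = 0.12763338; term = 0.12763338²·(1 − 0.18167203)·13100/678 = 0.25757134.
Sum = 13.944036.

13.9440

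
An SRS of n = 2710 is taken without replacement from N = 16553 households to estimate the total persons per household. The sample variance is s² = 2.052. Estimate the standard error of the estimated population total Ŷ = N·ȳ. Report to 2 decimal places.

Var(Ŷ) = N²·Var(ȳ) = N²·(1 − n/N)·s²/n.
f = 2710/16553 = 0.16371655; Var(ȳ) = 0.83628345·2.052/2710 = 6.3323013 × 10^-4.
Var(Ŷ) = 16553² · (6.3323013 × 10^-4) = 173506.2.
SE(Ŷ) = √(173506.2) = 416.54.

416.54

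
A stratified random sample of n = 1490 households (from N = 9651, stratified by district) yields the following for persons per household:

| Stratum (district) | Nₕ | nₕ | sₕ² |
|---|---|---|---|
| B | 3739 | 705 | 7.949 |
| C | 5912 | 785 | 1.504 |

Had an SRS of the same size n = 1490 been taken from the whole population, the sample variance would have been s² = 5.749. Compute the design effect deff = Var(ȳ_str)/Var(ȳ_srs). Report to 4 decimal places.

Var(ȳ_str) = Σ Wₕ²(1−fₕ)sₕ²/nₕ with Wₕ = Nₕ/9651:
  B: (3739/9651)²·(1−705/3739)·7.949/705 = 0.0013732506
  C: (5912/9651)²·(1−785/5912)·1.504/785 = 6.2349258 × 10^-4
  → Var(ȳ_str) = 0.0019967432.
Var(ȳ_srs) = (1 − 1490/9651)·5.749/1490 = 0.0032626997.
deff = 0.0019967432 / 0.0032626997 = 0.6120.

0.6120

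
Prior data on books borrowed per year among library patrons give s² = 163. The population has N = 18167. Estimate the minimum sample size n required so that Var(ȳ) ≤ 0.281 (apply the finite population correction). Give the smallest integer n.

563

Without fpc, n₀ = s²/D = 163/0.281 = 580.0712.
With fpc, (1 − n/N)·s²/n ≤ D requires n ≥ n₀/(1 + n₀/N) = 580.0712/(1 + 580.0712/18167) = 562.1227.
Rounding up, n = 563.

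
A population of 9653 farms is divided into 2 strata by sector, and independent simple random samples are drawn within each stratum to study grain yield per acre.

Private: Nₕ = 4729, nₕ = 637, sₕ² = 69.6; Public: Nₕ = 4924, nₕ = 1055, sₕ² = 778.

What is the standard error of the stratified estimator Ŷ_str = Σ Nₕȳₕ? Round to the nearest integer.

Var(Ŷ_str) = Σₕ Nₕ²(1 − fₕ)sₕ²/nₕ.
Private: 4729²·(1 − 637/4729)·69.6/637 = 2.1143396 × 10^6.
Public: 4924²·(1 − 1055/4924)·778/1055 = 1.4048951 × 10^7.
Sum = 1.6163291 × 10^7.
SE = √(1.6163291 × 10^7) = 4020.

4020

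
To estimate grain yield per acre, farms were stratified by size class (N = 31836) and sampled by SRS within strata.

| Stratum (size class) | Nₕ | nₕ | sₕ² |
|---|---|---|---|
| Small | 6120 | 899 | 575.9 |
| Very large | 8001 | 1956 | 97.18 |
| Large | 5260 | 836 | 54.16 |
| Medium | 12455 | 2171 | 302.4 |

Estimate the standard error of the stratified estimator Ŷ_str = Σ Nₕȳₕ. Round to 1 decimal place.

6497.7

Var(Ŷ_str) = Σₕ Nₕ²(1 − fₕ)sₕ²/nₕ.
Small: 6120²·(1 − 899/6120)·575.9/899 = 2.0468806 × 10^7.
Very large: 8001²·(1 − 1956/8001)·97.18/1956 = 2.4029715 × 10^6.
Large: 5260²·(1 − 836/5260)·54.16/836 = 1.5075553 × 10^6.
Medium: 12455²·(1 − 2171/12455)·302.4/2171 = 1.7841352 × 10^7.
Sum = 4.2220685 × 10^7.
SE = √(4.2220685 × 10^7) = 6497.7.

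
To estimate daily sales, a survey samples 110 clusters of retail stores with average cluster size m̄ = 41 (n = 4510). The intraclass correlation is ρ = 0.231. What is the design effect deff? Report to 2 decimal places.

10.24

deff = 1 + (41 − 1)·0.231 = 1 + 9.24 = 10.24.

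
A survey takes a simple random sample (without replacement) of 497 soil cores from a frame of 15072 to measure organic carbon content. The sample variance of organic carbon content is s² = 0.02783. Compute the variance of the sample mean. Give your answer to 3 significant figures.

5.41 × 10^-5

Under SRS without replacement, Var(ȳ) = (1 − f)·s²/n with f = n/N = 497/15072 = 0.03297505.
Var(ȳ) = (1 − 0.03297505)·0.02783/497 = 0.96702495·5.5995976 × 10^-5 = 5.4149506 × 10^-5.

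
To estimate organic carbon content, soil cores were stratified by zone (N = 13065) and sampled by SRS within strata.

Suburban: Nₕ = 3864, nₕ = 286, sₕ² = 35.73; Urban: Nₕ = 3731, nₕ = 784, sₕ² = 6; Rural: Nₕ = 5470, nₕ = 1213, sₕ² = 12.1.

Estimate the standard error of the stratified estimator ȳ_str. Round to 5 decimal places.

Var(ȳ_str) = Σₕ Wₕ²(1 − fₕ)sₕ²/nₕ with Wₕ = Nₕ/N, N = 13065.
Suburban: Wₕ = 0.29575201; term = 0.29575201²·(1 − 0.07401656)·35.73/286 = 0.010118721.
Urban: Wₕ = 0.28557214; term = 0.28557214²·(1 − 0.21013133)·6/784 = 4.9297142 × 10^-4.
Rural: Wₕ = 0.41867585; term = 0.41867585²·(1 − 0.22175503)·12.1/1213 = 0.0013608076.
Sum = 0.0119725.
SE = √(0.0119725) = 0.10942.

0.10942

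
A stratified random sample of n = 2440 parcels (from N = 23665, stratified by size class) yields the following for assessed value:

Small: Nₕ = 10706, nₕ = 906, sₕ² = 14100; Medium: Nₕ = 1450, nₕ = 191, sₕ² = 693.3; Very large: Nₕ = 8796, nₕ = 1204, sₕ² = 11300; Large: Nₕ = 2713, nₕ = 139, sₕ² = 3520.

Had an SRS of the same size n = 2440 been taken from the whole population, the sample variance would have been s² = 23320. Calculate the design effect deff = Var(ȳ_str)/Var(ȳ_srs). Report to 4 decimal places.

0.5089

Var(ȳ_str) = Σ Wₕ²(1−fₕ)sₕ²/nₕ with Wₕ = Nₕ/23665:
  Small: (10706/23665)²·(1−906/10706)·14100/906 = 2.915622
  Medium: (1450/23665)²·(1−191/1450)·693.3/191 = 0.011832283
  Very large: (8796/23665)²·(1−1204/8796)·11300/1204 = 1.1191295
  Large: (2713/23665)²·(1−139/2713)·3520/139 = 0.31577168
  → Var(ȳ_str) = 4.3623555.
Var(ȳ_srs) = (1 − 2440/23665)·23320/2440 = 8.5719555.
deff = 4.3623555 / 8.5719555 = 0.5089.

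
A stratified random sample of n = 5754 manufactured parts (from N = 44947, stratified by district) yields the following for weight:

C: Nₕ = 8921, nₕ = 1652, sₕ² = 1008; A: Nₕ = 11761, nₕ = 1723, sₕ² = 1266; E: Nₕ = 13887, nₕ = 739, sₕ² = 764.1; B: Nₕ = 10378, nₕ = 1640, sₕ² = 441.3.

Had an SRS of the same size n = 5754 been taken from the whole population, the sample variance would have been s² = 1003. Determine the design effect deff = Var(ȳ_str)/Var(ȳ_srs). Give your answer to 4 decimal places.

1.1056

Var(ȳ_str) = Σ Wₕ²(1−fₕ)sₕ²/nₕ with Wₕ = Nₕ/44947:
  C: (8921/44947)²·(1−1652/8921)·1008/1652 = 0.019585618
  A: (11761/44947)²·(1−1723/11761)·1266/1723 = 0.042937668
  E: (13887/44947)²·(1−739/13887)·764.1/739 = 0.09344853
  B: (10378/44947)²·(1−1640/10378)·441.3/1640 = 0.012078538
  → Var(ȳ_str) = 0.16805035.
Var(ȳ_srs) = (1 − 5754/44947)·1003/5754 = 0.15199835.
deff = 0.16805035 / 0.15199835 = 1.1056.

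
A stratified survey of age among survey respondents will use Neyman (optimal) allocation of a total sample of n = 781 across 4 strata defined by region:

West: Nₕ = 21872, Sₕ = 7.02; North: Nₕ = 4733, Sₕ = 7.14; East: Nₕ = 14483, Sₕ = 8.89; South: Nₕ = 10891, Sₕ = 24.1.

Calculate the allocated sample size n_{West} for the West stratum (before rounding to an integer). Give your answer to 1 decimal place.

Neyman allocation: nₕ = n·NₕSₕ / Σⱼ NⱼSⱼ.
Σ NⱼSⱼ = 21872·7.02 + 4733·7.14 + 14483·8.89 + 10891·24.1 = 578562.03.
n_{West} = 781·21872·7.02 / 578562.03 = 207.3.

207.3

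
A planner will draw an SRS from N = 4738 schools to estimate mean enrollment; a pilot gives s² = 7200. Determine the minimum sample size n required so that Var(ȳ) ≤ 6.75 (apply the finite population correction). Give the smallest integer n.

Without fpc, n₀ = s²/D = 7200/6.75 = 1066.6667.
With fpc, (1 − n/N)·s²/n ≤ D requires n ≥ n₀/(1 + n₀/N) = 1066.6667/(1 + 1066.6667/4738) = 870.6558.
Rounding up, n = 871.

871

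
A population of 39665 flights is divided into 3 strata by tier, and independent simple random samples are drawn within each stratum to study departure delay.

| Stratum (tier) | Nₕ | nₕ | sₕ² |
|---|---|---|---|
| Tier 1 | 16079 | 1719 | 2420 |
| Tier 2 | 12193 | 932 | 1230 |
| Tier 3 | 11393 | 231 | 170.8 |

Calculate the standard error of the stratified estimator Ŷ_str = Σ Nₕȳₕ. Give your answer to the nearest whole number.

Var(Ŷ_str) = Σₕ Nₕ²(1 − fₕ)sₕ²/nₕ.
Tier 1: 16079²·(1 − 1719/16079)·2420/1719 = 3.2505209 × 10^8.
Tier 2: 12193²·(1 − 932/12193)·1230/932 = 1.8120773 × 10^8.
Tier 3: 11393²·(1 − 231/11393)·170.8/231 = 9.4027741 × 10^7.
Sum = 6.0028756 × 10^8.
SE = √(6.0028756 × 10^8) = 24501.

24501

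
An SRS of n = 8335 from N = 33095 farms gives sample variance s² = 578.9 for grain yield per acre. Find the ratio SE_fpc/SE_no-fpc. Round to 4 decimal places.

f = n/N = 8335/33095 = 0.25185073.
SE_no-fpc = √(s²/n) = 0.26354148; SE_fpc = √((1−f)s²/n) = 0.22795184.
Ratio = √(1−f) = 0.86495622.

0.8650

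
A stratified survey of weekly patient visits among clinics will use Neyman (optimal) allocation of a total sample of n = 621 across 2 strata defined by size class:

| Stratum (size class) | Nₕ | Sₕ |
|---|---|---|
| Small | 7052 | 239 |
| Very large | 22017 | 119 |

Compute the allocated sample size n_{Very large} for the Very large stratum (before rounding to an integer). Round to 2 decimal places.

377.90

Neyman allocation: nₕ = n·NₕSₕ / Σⱼ NⱼSⱼ.
Σ NⱼSⱼ = 7052·239 + 22017·119 = 4.305451 × 10^6.
n_{Very large} = 621·22017·119 / (4.305451 × 10^6) = 377.90.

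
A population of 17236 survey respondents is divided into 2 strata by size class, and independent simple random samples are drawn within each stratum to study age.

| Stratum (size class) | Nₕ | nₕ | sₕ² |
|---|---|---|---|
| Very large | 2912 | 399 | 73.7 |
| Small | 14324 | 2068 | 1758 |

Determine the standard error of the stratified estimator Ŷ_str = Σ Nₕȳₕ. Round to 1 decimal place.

12271.5

Var(Ŷ_str) = Σₕ Nₕ²(1 − fₕ)sₕ²/nₕ.
Very large: 2912²·(1 − 399/2912)·73.7/399 = 1.3516942 × 10^6.
Small: 14324²·(1 − 2068/14324)·1758/2068 = 1.4923868 × 10^8.
Sum = 1.5059037 × 10^8.
SE = √(1.5059037 × 10^8) = 12271.5.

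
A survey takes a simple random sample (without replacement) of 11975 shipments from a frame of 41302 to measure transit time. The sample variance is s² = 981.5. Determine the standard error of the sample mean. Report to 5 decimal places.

0.24124

Under SRS without replacement, Var(ȳ) = (1 − f)·s²/n with f = n/N = 11975/41302 = 0.28993753.
Var(ȳ) = (1 − 0.28993753)·981.5/11975 = 0.71006247·0.081962422 = 0.058198439.
SE(ȳ) = √(0.058198439) = 0.24124.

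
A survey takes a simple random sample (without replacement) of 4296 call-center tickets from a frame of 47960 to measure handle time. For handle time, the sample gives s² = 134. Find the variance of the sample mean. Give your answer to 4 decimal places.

0.0284

Under SRS without replacement, Var(ȳ) = (1 − f)·s²/n with f = n/N = 4296/47960 = 0.08957465.
Var(ȳ) = (1 − 0.08957465)·134/4296 = 0.91042535·0.031191806 = 0.028397811.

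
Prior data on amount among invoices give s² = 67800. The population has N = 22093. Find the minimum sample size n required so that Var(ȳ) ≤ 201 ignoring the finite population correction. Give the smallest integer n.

Without fpc, n₀ = s²/D = 67800/201 = 337.3134.
Rounding up, n = 338.

338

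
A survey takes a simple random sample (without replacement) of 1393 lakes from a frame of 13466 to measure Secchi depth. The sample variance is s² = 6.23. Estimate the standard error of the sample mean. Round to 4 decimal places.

0.0633

Under SRS without replacement, Var(ȳ) = (1 − f)·s²/n with f = n/N = 1393/13466 = 0.10344572.
Var(ȳ) = (1 − 0.10344572)·6.23/1393 = 0.89655428·0.0044723618 = 0.0040097151.
SE(ȳ) = √(0.0040097151) = 0.0633.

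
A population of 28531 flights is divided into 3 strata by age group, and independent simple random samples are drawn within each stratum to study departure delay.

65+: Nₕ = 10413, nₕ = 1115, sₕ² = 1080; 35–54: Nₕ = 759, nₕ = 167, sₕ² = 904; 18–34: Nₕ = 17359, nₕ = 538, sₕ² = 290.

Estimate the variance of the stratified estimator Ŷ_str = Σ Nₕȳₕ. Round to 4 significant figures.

2.536 × 10^8

Var(Ŷ_str) = Σₕ Nₕ²(1 − fₕ)sₕ²/nₕ.
65+: 10413²·(1 − 1115/10413)·1080/1115 = 9.3780879 × 10^7.
35–54: 759²·(1 − 167/759)·904/167 = 2.4322905 × 10^6.
18–34: 17359²·(1 − 538/17359)·290/538 = 1.5739547 × 10^8.
Sum = 2.5360864 × 10^8.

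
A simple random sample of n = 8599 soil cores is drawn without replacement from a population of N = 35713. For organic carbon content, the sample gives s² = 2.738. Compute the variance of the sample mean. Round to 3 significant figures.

Under SRS without replacement, Var(ȳ) = (1 − f)·s²/n with f = n/N = 8599/35713 = 0.24078067.
Var(ȳ) = (1 − 0.24078067)·2.738/8599 = 0.75921933·3.1840912 × 10^-4 = 2.4174236 × 10^-4.

2.42 × 10^-4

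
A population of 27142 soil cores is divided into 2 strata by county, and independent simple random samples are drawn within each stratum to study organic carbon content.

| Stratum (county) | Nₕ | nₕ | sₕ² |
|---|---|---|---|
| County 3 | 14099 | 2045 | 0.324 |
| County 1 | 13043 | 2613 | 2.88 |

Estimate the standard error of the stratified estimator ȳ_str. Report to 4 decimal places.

0.0155

Var(ȳ_str) = Σₕ Wₕ²(1 − fₕ)sₕ²/nₕ with Wₕ = Nₕ/N, N = 27142.
County 3: Wₕ = 0.51945325; term = 0.51945325²·(1 − 0.14504575)·0.324/2045 = 3.655001 × 10^-5.
County 1: Wₕ = 0.48054675; term = 0.48054675²·(1 − 0.20033735)·2.88/2613 = 2.0353129 × 10^-4.
Sum = 2.400813 × 10^-4.
SE = √(2.400813 × 10^-4) = 0.0155.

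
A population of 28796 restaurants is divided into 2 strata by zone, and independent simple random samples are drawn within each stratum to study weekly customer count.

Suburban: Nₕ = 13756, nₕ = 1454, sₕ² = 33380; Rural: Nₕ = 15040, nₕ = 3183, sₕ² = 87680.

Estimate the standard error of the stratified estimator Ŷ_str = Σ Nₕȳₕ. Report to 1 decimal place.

Var(Ŷ_str) = Σₕ Nₕ²(1 − fₕ)sₕ²/nₕ.
Suburban: 13756²·(1 − 1454/13756)·33380/1454 = 3.8849892 × 10^9.
Rural: 15040²·(1 − 3183/15040)·87680/3183 = 4.912319 × 10^9.
Sum = 8.7973082 × 10^9.
SE = √(8.7973082 × 10^9) = 93794.0.

93794.0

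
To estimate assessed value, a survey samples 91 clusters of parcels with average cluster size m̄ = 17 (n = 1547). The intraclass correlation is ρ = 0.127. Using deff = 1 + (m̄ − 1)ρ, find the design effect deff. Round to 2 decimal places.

3.03

deff = 1 + (17 − 1)·0.127 = 1 + 2.032 = 3.032.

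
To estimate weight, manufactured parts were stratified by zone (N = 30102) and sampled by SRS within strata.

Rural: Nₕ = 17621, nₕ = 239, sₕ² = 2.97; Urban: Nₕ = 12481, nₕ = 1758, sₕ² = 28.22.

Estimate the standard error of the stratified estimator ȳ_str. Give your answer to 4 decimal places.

0.0811

Var(ȳ_str) = Σₕ Wₕ²(1 − fₕ)sₕ²/nₕ with Wₕ = Nₕ/N, N = 30102.
Rural: Wₕ = 0.58537639; term = 0.58537639²·(1 − 0.01356336)·2.97/239 = 0.0042004725.
Urban: Wₕ = 0.41462361; term = 0.41462361²·(1 − 0.14085410)·28.22/1758 = 0.0023708994.
Sum = 0.0065713719.
SE = √(0.0065713719) = 0.0811.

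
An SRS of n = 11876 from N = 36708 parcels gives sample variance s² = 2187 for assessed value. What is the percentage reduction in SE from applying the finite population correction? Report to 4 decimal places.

17.7520

f = n/N = 11876/36708 = 0.32352621.
SE_no-fpc = √(s²/n) = 0.42913042; SE_fpc = √((1−f)s²/n) = 0.3529513.
Ratio = √(1−f) = 0.82248027. Reduction = 100·(1 − 0.82248027) = 17.7520%.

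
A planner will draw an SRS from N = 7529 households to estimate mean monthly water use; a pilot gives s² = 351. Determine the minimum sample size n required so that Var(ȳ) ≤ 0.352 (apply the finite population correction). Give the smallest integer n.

Without fpc, n₀ = s²/D = 351/0.352 = 997.1591.
With fpc, (1 − n/N)·s²/n ≤ D requires n ≥ n₀/(1 + n₀/N) = 997.1591/(1 + 997.1591/7529) = 880.5384.
Rounding up, n = 881.

881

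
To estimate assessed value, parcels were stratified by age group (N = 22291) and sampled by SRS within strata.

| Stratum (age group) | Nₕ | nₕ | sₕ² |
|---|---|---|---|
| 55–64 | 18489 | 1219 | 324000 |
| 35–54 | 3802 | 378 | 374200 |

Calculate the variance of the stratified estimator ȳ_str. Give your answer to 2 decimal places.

Var(ȳ_str) = Σₕ Wₕ²(1 − fₕ)sₕ²/nₕ with Wₕ = Nₕ/N, N = 22291.
55–64: Wₕ = 0.82943789; term = 0.82943789²·(1 − 0.06593109)·324000/1219 = 170.80004.
35–54: Wₕ = 0.17056211; term = 0.17056211²·(1 − 0.09942136)·374200/378 = 25.935746.
Sum = 196.73579.

196.74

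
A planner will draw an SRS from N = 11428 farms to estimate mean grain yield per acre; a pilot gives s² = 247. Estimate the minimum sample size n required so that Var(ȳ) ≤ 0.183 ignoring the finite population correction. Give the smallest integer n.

1350

Without fpc, n₀ = s²/D = 247/0.183 = 1349.7268.
Rounding up, n = 1350.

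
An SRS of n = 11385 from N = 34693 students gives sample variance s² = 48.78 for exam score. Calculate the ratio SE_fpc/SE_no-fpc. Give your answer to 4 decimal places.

f = n/N = 11385/34693 = 0.32816418.
SE_no-fpc = √(s²/n) = 0.065456741; SE_fpc = √((1−f)s²/n) = 0.053652005.
Ratio = √(1−f) = 0.81965591.

0.8197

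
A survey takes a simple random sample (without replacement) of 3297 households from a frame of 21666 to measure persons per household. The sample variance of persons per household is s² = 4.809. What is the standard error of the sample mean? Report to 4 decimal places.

Under SRS without replacement, Var(ȳ) = (1 − f)·s²/n with f = n/N = 3297/21666 = 0.15217391.
Var(ȳ) = (1 − 0.15217391)·4.809/3297 = 0.84782609·0.0014585987 = 0.0012366381.
SE(ȳ) = √(0.0012366381) = 0.0352.

0.0352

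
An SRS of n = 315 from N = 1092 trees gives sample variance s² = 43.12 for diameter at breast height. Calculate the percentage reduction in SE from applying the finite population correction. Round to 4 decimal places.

f = n/N = 315/1092 = 0.28846154.
SE_no-fpc = √(s²/n) = 0.36998498; SE_fpc = √((1−f)s²/n) = 0.31209247.
Ratio = √(1−f) = 0.84352739. Reduction = 100·(1 − 0.84352739) = 15.6473%.

15.6473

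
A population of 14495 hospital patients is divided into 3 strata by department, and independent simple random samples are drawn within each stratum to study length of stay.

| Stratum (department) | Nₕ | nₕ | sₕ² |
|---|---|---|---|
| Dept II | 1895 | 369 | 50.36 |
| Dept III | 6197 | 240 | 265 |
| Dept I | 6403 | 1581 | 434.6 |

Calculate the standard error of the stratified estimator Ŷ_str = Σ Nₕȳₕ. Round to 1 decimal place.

7045.8

Var(Ŷ_str) = Σₕ Nₕ²(1 − fₕ)sₕ²/nₕ.
Dept II: 1895²·(1 − 369/1895)·50.36/369 = 394659.99.
Dept III: 6197²·(1 − 240/6197)·265/240 = 4.0760897 × 10^7.
Dept I: 6403²·(1 − 1581/6403)·434.6/1581 = 8.4872806 × 10^6.
Sum = 4.9642838 × 10^7.
SE = √(4.9642838 × 10^7) = 7045.8.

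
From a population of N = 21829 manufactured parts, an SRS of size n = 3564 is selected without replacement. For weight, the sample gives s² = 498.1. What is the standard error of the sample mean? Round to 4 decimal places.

Under SRS without replacement, Var(ȳ) = (1 − f)·s²/n with f = n/N = 3564/21829 = 0.16326905.
Var(ȳ) = (1 − 0.16326905)·498.1/3564 = 0.83673095·0.1397587 = 0.11694043.
SE(ȳ) = √(0.11694043) = 0.3420.

0.3420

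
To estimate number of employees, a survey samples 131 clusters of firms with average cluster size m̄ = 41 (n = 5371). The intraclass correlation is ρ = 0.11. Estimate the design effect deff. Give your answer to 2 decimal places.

5.40

deff = 1 + (41 − 1)·0.11 = 1 + 4.4 = 5.4.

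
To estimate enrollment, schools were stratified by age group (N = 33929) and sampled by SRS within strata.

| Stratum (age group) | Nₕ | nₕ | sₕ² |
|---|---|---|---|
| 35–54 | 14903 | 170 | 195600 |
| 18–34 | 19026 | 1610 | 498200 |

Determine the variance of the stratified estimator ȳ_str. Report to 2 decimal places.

Var(ȳ_str) = Σₕ Wₕ²(1 − fₕ)sₕ²/nₕ with Wₕ = Nₕ/N, N = 33929.
35–54: Wₕ = 0.43924077; term = 0.43924077²·(1 − 0.01140710)·195600/170 = 219.4536.
18–34: Wₕ = 0.56075923; term = 0.56075923²·(1 − 0.08462104)·498200/1610 = 89.070038.
Sum = 308.52364.

308.52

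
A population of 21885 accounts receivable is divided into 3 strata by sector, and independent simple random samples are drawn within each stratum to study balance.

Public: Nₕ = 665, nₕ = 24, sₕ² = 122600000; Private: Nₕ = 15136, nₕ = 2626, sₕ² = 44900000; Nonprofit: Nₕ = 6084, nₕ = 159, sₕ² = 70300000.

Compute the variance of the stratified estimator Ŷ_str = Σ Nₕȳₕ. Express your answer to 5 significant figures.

2.1353 × 10^13

Var(Ŷ_str) = Σₕ Nₕ²(1 − fₕ)sₕ²/nₕ.
Public: 665²·(1 − 24/665)·122600000/24 = 2.1775037 × 10^12.
Private: 15136²·(1 − 2626/15136)·44900000/2626 = 3.2375766 × 10^12.
Nonprofit: 6084²·(1 − 159/6084)·70300000/159 = 1.5938071 × 10^13.
Sum = 2.1353151 × 10^13.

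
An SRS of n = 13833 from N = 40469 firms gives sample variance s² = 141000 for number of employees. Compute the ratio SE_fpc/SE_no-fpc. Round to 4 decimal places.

0.8113

f = n/N = 13833/40469 = 0.34181719.
SE_no-fpc = √(s²/n) = 3.1926504; SE_fpc = √((1−f)s²/n) = 2.5901483.
Ratio = √(1−f) = 0.81128466.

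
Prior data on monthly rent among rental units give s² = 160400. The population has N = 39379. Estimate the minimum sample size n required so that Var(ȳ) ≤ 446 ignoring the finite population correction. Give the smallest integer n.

360

Without fpc, n₀ = s²/D = 160400/446 = 359.6413.
Rounding up, n = 360.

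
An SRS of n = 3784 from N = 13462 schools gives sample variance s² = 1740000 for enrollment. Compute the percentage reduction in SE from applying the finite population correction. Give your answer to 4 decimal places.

15.2113

f = n/N = 3784/13462 = 0.28108751.
SE_no-fpc = √(s²/n) = 21.443667; SE_fpc = √((1−f)s²/n) = 18.181808.
Ratio = √(1−f) = 0.84788708. Reduction = 100·(1 − 0.84788708) = 15.2113%.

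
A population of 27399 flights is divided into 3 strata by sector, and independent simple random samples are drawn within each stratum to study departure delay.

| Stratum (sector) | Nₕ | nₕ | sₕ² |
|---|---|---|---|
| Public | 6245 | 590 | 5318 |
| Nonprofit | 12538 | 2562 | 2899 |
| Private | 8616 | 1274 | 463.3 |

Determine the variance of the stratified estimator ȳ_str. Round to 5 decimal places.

0.64320

Var(ȳ_str) = Σₕ Wₕ²(1 − fₕ)sₕ²/nₕ with Wₕ = Nₕ/N, N = 27399.
Public: Wₕ = 0.22792803; term = 0.22792803²·(1 − 0.09447558)·5318/590 = 0.42402547.
Nonprofit: Wₕ = 0.45760794; term = 0.45760794²·(1 − 0.20433881)·2899/2562 = 0.18853169.
Private: Wₕ = 0.31446403; term = 0.31446403²·(1 − 0.14786444)·463.3/1274 = 0.030643863.
Sum = 0.64320102.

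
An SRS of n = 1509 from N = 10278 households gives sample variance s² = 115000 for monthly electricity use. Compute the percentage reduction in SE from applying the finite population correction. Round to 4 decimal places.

7.6322

f = n/N = 1509/10278 = 0.14681845.
SE_no-fpc = √(s²/n) = 8.7298001; SE_fpc = √((1−f)s²/n) = 8.0635267.
Ratio = √(1−f) = 0.92367827. Reduction = 100·(1 − 0.92367827) = 7.6322%.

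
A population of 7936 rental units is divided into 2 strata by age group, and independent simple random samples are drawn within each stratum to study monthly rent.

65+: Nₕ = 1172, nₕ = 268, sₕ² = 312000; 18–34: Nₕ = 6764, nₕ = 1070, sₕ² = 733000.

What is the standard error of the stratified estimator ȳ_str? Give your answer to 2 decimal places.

20.94

Var(ȳ_str) = Σₕ Wₕ²(1 − fₕ)sₕ²/nₕ with Wₕ = Nₕ/N, N = 7936.
65+: Wₕ = 0.14768145; term = 0.14768145²·(1 − 0.22866894)·312000/268 = 19.584502.
18–34: Wₕ = 0.85231855; term = 0.85231855²·(1 − 0.15819042)·733000/1070 = 418.9266.
Sum = 438.5111.
SE = √(438.5111) = 20.94.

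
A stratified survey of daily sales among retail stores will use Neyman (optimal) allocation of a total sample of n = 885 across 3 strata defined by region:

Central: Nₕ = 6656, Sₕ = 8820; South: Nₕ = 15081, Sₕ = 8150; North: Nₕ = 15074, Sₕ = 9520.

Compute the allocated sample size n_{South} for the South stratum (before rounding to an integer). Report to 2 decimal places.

Neyman allocation: nₕ = n·NₕSₕ / Σⱼ NⱼSⱼ.
Σ NⱼSⱼ = 6656·8820 + 15081·8150 + 15074·9520 = 3.2512055 × 10^8.
n_{South} = 885·15081·8150 / (3.2512055 × 10^8) = 334.57.

334.57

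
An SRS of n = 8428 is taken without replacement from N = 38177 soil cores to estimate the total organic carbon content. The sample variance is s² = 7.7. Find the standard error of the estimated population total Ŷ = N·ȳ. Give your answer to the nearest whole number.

1019

Var(Ŷ) = N²·Var(ȳ) = N²·(1 − n/N)·s²/n.
f = 8428/38177 = 0.22076119; Var(ȳ) = 0.77923881·7.7/8428 = 7.1192914 × 10^-4.
Var(Ŷ) = 38177² · (7.1192914 × 10^-4) = 1.0376249 × 10^6.
SE(Ŷ) = √(1.0376249 × 10^6) = 1019.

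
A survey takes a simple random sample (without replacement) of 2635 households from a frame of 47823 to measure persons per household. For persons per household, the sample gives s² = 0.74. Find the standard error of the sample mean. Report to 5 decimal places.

Under SRS without replacement, Var(ȳ) = (1 − f)·s²/n with f = n/N = 2635/47823 = 0.05509901.
Var(ȳ) = (1 − 0.05509901)·0.74/2635 = 0.94490099·2.8083491 × 10^-4 = 2.6536119 × 10^-4.
SE(ȳ) = √(2.6536119 × 10^-4) = 0.01629.

0.01629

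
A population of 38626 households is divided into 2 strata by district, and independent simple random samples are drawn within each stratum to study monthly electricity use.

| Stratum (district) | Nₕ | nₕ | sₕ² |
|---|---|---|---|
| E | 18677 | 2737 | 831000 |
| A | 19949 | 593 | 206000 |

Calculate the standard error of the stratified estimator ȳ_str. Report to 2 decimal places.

Var(ȳ_str) = Σₕ Wₕ²(1 − fₕ)sₕ²/nₕ with Wₕ = Nₕ/N, N = 38626.
E: Wₕ = 0.48353441; term = 0.48353441²·(1 − 0.14654388)·831000/2737 = 60.584592.
A: Wₕ = 0.51646559; term = 0.51646559²·(1 − 0.02972580)·206000/593 = 89.906232.
Sum = 150.49082.
SE = √(150.49082) = 12.27.

12.27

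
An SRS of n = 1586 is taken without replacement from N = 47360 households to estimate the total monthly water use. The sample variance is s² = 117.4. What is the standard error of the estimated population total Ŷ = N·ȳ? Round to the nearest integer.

Var(Ŷ) = N²·Var(ȳ) = N²·(1 − n/N)·s²/n.
f = 1586/47360 = 0.03348818; Var(ȳ) = 0.96651182·117.4/1586 = 0.071543813.
Var(Ŷ) = 47360² · 0.071543813 = 1.604706 × 10^8.
SE(Ŷ) = √(1.604706 × 10^8) = 12668.

12668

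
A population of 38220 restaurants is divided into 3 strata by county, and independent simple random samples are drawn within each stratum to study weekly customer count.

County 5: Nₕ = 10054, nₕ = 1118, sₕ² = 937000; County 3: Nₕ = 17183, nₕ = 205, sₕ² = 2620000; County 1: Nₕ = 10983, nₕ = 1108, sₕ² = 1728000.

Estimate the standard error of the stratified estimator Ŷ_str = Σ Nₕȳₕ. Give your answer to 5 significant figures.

Var(Ŷ_str) = Σₕ Nₕ²(1 − fₕ)sₕ²/nₕ.
County 5: 10054²·(1 − 1118/10054)·937000/1118 = 7.5297374 × 10^10.
County 3: 17183²·(1 − 205/17183)·2620000/205 = 3.7284897 × 10^12.
County 1: 10983²·(1 − 1108/10983)·1728000/1108 = 1.6914613 × 10^11.
Sum = 3.9729332 × 10^12.
SE = √(3.9729332 × 10^12) = 1.9932 × 10^6.

1.9932 × 10^6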